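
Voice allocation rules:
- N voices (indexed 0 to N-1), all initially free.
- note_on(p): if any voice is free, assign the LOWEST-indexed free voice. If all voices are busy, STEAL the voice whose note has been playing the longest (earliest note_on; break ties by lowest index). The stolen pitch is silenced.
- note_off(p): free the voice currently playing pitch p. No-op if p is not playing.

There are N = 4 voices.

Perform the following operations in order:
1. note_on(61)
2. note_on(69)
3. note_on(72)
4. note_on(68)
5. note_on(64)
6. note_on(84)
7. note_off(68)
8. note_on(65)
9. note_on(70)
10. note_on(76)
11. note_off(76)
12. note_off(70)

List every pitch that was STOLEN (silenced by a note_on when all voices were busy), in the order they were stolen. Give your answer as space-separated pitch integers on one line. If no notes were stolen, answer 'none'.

Op 1: note_on(61): voice 0 is free -> assigned | voices=[61 - - -]
Op 2: note_on(69): voice 1 is free -> assigned | voices=[61 69 - -]
Op 3: note_on(72): voice 2 is free -> assigned | voices=[61 69 72 -]
Op 4: note_on(68): voice 3 is free -> assigned | voices=[61 69 72 68]
Op 5: note_on(64): all voices busy, STEAL voice 0 (pitch 61, oldest) -> assign | voices=[64 69 72 68]
Op 6: note_on(84): all voices busy, STEAL voice 1 (pitch 69, oldest) -> assign | voices=[64 84 72 68]
Op 7: note_off(68): free voice 3 | voices=[64 84 72 -]
Op 8: note_on(65): voice 3 is free -> assigned | voices=[64 84 72 65]
Op 9: note_on(70): all voices busy, STEAL voice 2 (pitch 72, oldest) -> assign | voices=[64 84 70 65]
Op 10: note_on(76): all voices busy, STEAL voice 0 (pitch 64, oldest) -> assign | voices=[76 84 70 65]
Op 11: note_off(76): free voice 0 | voices=[- 84 70 65]
Op 12: note_off(70): free voice 2 | voices=[- 84 - 65]

Answer: 61 69 72 64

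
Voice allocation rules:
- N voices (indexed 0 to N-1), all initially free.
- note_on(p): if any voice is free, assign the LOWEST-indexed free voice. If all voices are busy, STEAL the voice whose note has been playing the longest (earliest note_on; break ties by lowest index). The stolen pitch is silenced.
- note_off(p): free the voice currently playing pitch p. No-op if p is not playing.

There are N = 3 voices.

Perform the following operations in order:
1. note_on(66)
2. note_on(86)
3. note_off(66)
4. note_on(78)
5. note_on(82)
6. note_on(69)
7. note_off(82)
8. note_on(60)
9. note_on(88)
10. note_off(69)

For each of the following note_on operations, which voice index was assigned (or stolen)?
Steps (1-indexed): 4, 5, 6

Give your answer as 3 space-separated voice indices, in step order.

Answer: 0 2 1

Derivation:
Op 1: note_on(66): voice 0 is free -> assigned | voices=[66 - -]
Op 2: note_on(86): voice 1 is free -> assigned | voices=[66 86 -]
Op 3: note_off(66): free voice 0 | voices=[- 86 -]
Op 4: note_on(78): voice 0 is free -> assigned | voices=[78 86 -]
Op 5: note_on(82): voice 2 is free -> assigned | voices=[78 86 82]
Op 6: note_on(69): all voices busy, STEAL voice 1 (pitch 86, oldest) -> assign | voices=[78 69 82]
Op 7: note_off(82): free voice 2 | voices=[78 69 -]
Op 8: note_on(60): voice 2 is free -> assigned | voices=[78 69 60]
Op 9: note_on(88): all voices busy, STEAL voice 0 (pitch 78, oldest) -> assign | voices=[88 69 60]
Op 10: note_off(69): free voice 1 | voices=[88 - 60]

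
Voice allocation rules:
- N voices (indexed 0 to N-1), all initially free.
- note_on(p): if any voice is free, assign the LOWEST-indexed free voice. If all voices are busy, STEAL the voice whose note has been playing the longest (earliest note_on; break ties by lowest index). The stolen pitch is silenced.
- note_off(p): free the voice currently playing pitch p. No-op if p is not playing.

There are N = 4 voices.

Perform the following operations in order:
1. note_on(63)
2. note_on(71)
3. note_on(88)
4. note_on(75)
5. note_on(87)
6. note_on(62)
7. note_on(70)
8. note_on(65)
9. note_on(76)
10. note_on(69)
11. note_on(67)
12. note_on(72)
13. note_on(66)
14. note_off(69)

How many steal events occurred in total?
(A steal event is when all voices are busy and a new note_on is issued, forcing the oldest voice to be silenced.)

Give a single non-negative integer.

Answer: 9

Derivation:
Op 1: note_on(63): voice 0 is free -> assigned | voices=[63 - - -]
Op 2: note_on(71): voice 1 is free -> assigned | voices=[63 71 - -]
Op 3: note_on(88): voice 2 is free -> assigned | voices=[63 71 88 -]
Op 4: note_on(75): voice 3 is free -> assigned | voices=[63 71 88 75]
Op 5: note_on(87): all voices busy, STEAL voice 0 (pitch 63, oldest) -> assign | voices=[87 71 88 75]
Op 6: note_on(62): all voices busy, STEAL voice 1 (pitch 71, oldest) -> assign | voices=[87 62 88 75]
Op 7: note_on(70): all voices busy, STEAL voice 2 (pitch 88, oldest) -> assign | voices=[87 62 70 75]
Op 8: note_on(65): all voices busy, STEAL voice 3 (pitch 75, oldest) -> assign | voices=[87 62 70 65]
Op 9: note_on(76): all voices busy, STEAL voice 0 (pitch 87, oldest) -> assign | voices=[76 62 70 65]
Op 10: note_on(69): all voices busy, STEAL voice 1 (pitch 62, oldest) -> assign | voices=[76 69 70 65]
Op 11: note_on(67): all voices busy, STEAL voice 2 (pitch 70, oldest) -> assign | voices=[76 69 67 65]
Op 12: note_on(72): all voices busy, STEAL voice 3 (pitch 65, oldest) -> assign | voices=[76 69 67 72]
Op 13: note_on(66): all voices busy, STEAL voice 0 (pitch 76, oldest) -> assign | voices=[66 69 67 72]
Op 14: note_off(69): free voice 1 | voices=[66 - 67 72]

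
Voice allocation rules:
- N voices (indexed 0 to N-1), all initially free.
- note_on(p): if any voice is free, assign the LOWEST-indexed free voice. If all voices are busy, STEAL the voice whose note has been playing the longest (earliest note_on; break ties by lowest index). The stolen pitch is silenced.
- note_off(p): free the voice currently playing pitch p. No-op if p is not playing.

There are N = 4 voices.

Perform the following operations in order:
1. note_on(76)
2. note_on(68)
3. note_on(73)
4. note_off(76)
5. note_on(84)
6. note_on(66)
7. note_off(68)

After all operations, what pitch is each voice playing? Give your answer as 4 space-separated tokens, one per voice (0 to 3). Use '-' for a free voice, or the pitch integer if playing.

Answer: 84 - 73 66

Derivation:
Op 1: note_on(76): voice 0 is free -> assigned | voices=[76 - - -]
Op 2: note_on(68): voice 1 is free -> assigned | voices=[76 68 - -]
Op 3: note_on(73): voice 2 is free -> assigned | voices=[76 68 73 -]
Op 4: note_off(76): free voice 0 | voices=[- 68 73 -]
Op 5: note_on(84): voice 0 is free -> assigned | voices=[84 68 73 -]
Op 6: note_on(66): voice 3 is free -> assigned | voices=[84 68 73 66]
Op 7: note_off(68): free voice 1 | voices=[84 - 73 66]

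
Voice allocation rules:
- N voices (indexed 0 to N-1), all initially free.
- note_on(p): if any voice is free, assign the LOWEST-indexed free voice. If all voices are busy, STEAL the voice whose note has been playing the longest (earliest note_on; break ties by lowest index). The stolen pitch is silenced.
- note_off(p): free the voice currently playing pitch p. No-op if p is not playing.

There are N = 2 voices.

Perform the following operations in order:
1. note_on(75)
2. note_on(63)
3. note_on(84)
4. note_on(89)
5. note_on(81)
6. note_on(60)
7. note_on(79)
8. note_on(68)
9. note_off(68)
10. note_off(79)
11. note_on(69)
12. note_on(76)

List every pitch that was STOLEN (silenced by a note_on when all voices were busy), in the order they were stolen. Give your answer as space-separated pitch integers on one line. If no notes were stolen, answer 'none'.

Op 1: note_on(75): voice 0 is free -> assigned | voices=[75 -]
Op 2: note_on(63): voice 1 is free -> assigned | voices=[75 63]
Op 3: note_on(84): all voices busy, STEAL voice 0 (pitch 75, oldest) -> assign | voices=[84 63]
Op 4: note_on(89): all voices busy, STEAL voice 1 (pitch 63, oldest) -> assign | voices=[84 89]
Op 5: note_on(81): all voices busy, STEAL voice 0 (pitch 84, oldest) -> assign | voices=[81 89]
Op 6: note_on(60): all voices busy, STEAL voice 1 (pitch 89, oldest) -> assign | voices=[81 60]
Op 7: note_on(79): all voices busy, STEAL voice 0 (pitch 81, oldest) -> assign | voices=[79 60]
Op 8: note_on(68): all voices busy, STEAL voice 1 (pitch 60, oldest) -> assign | voices=[79 68]
Op 9: note_off(68): free voice 1 | voices=[79 -]
Op 10: note_off(79): free voice 0 | voices=[- -]
Op 11: note_on(69): voice 0 is free -> assigned | voices=[69 -]
Op 12: note_on(76): voice 1 is free -> assigned | voices=[69 76]

Answer: 75 63 84 89 81 60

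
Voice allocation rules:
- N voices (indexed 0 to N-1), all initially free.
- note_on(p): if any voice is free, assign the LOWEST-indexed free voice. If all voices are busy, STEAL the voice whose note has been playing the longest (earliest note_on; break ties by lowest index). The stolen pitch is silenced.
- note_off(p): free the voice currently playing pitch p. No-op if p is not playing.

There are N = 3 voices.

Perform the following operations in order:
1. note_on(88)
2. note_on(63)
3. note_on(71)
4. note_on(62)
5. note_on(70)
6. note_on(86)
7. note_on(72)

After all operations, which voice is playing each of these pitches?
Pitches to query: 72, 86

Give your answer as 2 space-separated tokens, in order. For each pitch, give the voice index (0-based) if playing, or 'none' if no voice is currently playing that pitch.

Answer: 0 2

Derivation:
Op 1: note_on(88): voice 0 is free -> assigned | voices=[88 - -]
Op 2: note_on(63): voice 1 is free -> assigned | voices=[88 63 -]
Op 3: note_on(71): voice 2 is free -> assigned | voices=[88 63 71]
Op 4: note_on(62): all voices busy, STEAL voice 0 (pitch 88, oldest) -> assign | voices=[62 63 71]
Op 5: note_on(70): all voices busy, STEAL voice 1 (pitch 63, oldest) -> assign | voices=[62 70 71]
Op 6: note_on(86): all voices busy, STEAL voice 2 (pitch 71, oldest) -> assign | voices=[62 70 86]
Op 7: note_on(72): all voices busy, STEAL voice 0 (pitch 62, oldest) -> assign | voices=[72 70 86]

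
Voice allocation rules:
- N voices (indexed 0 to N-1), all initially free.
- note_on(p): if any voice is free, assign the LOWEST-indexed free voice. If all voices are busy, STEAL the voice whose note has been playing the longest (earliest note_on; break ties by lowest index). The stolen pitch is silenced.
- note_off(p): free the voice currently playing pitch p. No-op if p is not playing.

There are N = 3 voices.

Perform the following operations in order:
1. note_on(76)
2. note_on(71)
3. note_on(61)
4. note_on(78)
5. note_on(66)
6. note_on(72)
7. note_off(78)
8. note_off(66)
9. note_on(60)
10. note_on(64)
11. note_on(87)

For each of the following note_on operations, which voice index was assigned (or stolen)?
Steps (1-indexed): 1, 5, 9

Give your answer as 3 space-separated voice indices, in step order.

Answer: 0 1 0

Derivation:
Op 1: note_on(76): voice 0 is free -> assigned | voices=[76 - -]
Op 2: note_on(71): voice 1 is free -> assigned | voices=[76 71 -]
Op 3: note_on(61): voice 2 is free -> assigned | voices=[76 71 61]
Op 4: note_on(78): all voices busy, STEAL voice 0 (pitch 76, oldest) -> assign | voices=[78 71 61]
Op 5: note_on(66): all voices busy, STEAL voice 1 (pitch 71, oldest) -> assign | voices=[78 66 61]
Op 6: note_on(72): all voices busy, STEAL voice 2 (pitch 61, oldest) -> assign | voices=[78 66 72]
Op 7: note_off(78): free voice 0 | voices=[- 66 72]
Op 8: note_off(66): free voice 1 | voices=[- - 72]
Op 9: note_on(60): voice 0 is free -> assigned | voices=[60 - 72]
Op 10: note_on(64): voice 1 is free -> assigned | voices=[60 64 72]
Op 11: note_on(87): all voices busy, STEAL voice 2 (pitch 72, oldest) -> assign | voices=[60 64 87]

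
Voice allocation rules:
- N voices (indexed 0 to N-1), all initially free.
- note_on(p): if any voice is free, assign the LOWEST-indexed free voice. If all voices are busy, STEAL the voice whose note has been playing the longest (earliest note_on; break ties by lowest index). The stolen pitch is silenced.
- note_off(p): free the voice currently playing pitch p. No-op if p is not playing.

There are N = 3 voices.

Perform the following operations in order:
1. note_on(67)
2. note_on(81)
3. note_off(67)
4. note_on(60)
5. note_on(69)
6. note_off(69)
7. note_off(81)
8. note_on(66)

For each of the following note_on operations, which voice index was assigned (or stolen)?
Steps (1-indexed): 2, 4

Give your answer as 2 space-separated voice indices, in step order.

Answer: 1 0

Derivation:
Op 1: note_on(67): voice 0 is free -> assigned | voices=[67 - -]
Op 2: note_on(81): voice 1 is free -> assigned | voices=[67 81 -]
Op 3: note_off(67): free voice 0 | voices=[- 81 -]
Op 4: note_on(60): voice 0 is free -> assigned | voices=[60 81 -]
Op 5: note_on(69): voice 2 is free -> assigned | voices=[60 81 69]
Op 6: note_off(69): free voice 2 | voices=[60 81 -]
Op 7: note_off(81): free voice 1 | voices=[60 - -]
Op 8: note_on(66): voice 1 is free -> assigned | voices=[60 66 -]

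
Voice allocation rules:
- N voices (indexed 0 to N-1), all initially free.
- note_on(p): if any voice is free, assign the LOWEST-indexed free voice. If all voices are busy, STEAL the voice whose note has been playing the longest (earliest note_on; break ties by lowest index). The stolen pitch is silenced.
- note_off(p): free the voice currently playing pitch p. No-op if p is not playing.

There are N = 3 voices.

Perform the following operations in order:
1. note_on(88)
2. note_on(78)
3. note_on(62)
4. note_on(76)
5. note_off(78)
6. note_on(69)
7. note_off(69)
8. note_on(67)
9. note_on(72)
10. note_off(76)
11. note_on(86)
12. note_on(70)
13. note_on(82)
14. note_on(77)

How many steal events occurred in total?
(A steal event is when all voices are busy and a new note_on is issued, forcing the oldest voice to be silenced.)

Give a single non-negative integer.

Answer: 5

Derivation:
Op 1: note_on(88): voice 0 is free -> assigned | voices=[88 - -]
Op 2: note_on(78): voice 1 is free -> assigned | voices=[88 78 -]
Op 3: note_on(62): voice 2 is free -> assigned | voices=[88 78 62]
Op 4: note_on(76): all voices busy, STEAL voice 0 (pitch 88, oldest) -> assign | voices=[76 78 62]
Op 5: note_off(78): free voice 1 | voices=[76 - 62]
Op 6: note_on(69): voice 1 is free -> assigned | voices=[76 69 62]
Op 7: note_off(69): free voice 1 | voices=[76 - 62]
Op 8: note_on(67): voice 1 is free -> assigned | voices=[76 67 62]
Op 9: note_on(72): all voices busy, STEAL voice 2 (pitch 62, oldest) -> assign | voices=[76 67 72]
Op 10: note_off(76): free voice 0 | voices=[- 67 72]
Op 11: note_on(86): voice 0 is free -> assigned | voices=[86 67 72]
Op 12: note_on(70): all voices busy, STEAL voice 1 (pitch 67, oldest) -> assign | voices=[86 70 72]
Op 13: note_on(82): all voices busy, STEAL voice 2 (pitch 72, oldest) -> assign | voices=[86 70 82]
Op 14: note_on(77): all voices busy, STEAL voice 0 (pitch 86, oldest) -> assign | voices=[77 70 82]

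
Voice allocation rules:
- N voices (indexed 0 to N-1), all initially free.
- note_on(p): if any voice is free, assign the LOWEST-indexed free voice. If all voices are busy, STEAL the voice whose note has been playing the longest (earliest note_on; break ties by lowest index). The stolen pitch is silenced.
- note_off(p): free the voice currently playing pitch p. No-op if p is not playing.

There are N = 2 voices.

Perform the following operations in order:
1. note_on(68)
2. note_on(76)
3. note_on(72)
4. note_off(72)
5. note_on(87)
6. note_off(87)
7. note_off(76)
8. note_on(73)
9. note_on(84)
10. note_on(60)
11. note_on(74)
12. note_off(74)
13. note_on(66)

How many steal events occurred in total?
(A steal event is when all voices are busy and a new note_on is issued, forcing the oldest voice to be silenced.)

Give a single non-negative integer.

Answer: 3

Derivation:
Op 1: note_on(68): voice 0 is free -> assigned | voices=[68 -]
Op 2: note_on(76): voice 1 is free -> assigned | voices=[68 76]
Op 3: note_on(72): all voices busy, STEAL voice 0 (pitch 68, oldest) -> assign | voices=[72 76]
Op 4: note_off(72): free voice 0 | voices=[- 76]
Op 5: note_on(87): voice 0 is free -> assigned | voices=[87 76]
Op 6: note_off(87): free voice 0 | voices=[- 76]
Op 7: note_off(76): free voice 1 | voices=[- -]
Op 8: note_on(73): voice 0 is free -> assigned | voices=[73 -]
Op 9: note_on(84): voice 1 is free -> assigned | voices=[73 84]
Op 10: note_on(60): all voices busy, STEAL voice 0 (pitch 73, oldest) -> assign | voices=[60 84]
Op 11: note_on(74): all voices busy, STEAL voice 1 (pitch 84, oldest) -> assign | voices=[60 74]
Op 12: note_off(74): free voice 1 | voices=[60 -]
Op 13: note_on(66): voice 1 is free -> assigned | voices=[60 66]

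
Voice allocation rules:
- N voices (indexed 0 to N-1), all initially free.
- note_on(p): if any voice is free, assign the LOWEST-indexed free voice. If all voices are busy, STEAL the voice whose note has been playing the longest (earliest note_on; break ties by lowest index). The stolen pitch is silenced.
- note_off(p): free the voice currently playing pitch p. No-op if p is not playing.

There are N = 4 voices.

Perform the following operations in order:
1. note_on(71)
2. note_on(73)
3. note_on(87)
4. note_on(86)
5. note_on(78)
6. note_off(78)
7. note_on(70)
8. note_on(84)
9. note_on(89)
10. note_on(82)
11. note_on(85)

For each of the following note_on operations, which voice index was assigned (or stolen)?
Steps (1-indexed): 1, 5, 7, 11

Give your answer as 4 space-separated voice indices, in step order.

Op 1: note_on(71): voice 0 is free -> assigned | voices=[71 - - -]
Op 2: note_on(73): voice 1 is free -> assigned | voices=[71 73 - -]
Op 3: note_on(87): voice 2 is free -> assigned | voices=[71 73 87 -]
Op 4: note_on(86): voice 3 is free -> assigned | voices=[71 73 87 86]
Op 5: note_on(78): all voices busy, STEAL voice 0 (pitch 71, oldest) -> assign | voices=[78 73 87 86]
Op 6: note_off(78): free voice 0 | voices=[- 73 87 86]
Op 7: note_on(70): voice 0 is free -> assigned | voices=[70 73 87 86]
Op 8: note_on(84): all voices busy, STEAL voice 1 (pitch 73, oldest) -> assign | voices=[70 84 87 86]
Op 9: note_on(89): all voices busy, STEAL voice 2 (pitch 87, oldest) -> assign | voices=[70 84 89 86]
Op 10: note_on(82): all voices busy, STEAL voice 3 (pitch 86, oldest) -> assign | voices=[70 84 89 82]
Op 11: note_on(85): all voices busy, STEAL voice 0 (pitch 70, oldest) -> assign | voices=[85 84 89 82]

Answer: 0 0 0 0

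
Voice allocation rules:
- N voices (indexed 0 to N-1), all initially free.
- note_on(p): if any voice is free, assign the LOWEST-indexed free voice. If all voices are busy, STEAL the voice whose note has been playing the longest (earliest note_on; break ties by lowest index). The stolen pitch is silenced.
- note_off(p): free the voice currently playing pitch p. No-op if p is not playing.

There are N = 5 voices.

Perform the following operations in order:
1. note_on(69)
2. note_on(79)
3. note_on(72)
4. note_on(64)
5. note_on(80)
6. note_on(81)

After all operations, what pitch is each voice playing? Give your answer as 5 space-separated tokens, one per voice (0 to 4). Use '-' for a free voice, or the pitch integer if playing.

Op 1: note_on(69): voice 0 is free -> assigned | voices=[69 - - - -]
Op 2: note_on(79): voice 1 is free -> assigned | voices=[69 79 - - -]
Op 3: note_on(72): voice 2 is free -> assigned | voices=[69 79 72 - -]
Op 4: note_on(64): voice 3 is free -> assigned | voices=[69 79 72 64 -]
Op 5: note_on(80): voice 4 is free -> assigned | voices=[69 79 72 64 80]
Op 6: note_on(81): all voices busy, STEAL voice 0 (pitch 69, oldest) -> assign | voices=[81 79 72 64 80]

Answer: 81 79 72 64 80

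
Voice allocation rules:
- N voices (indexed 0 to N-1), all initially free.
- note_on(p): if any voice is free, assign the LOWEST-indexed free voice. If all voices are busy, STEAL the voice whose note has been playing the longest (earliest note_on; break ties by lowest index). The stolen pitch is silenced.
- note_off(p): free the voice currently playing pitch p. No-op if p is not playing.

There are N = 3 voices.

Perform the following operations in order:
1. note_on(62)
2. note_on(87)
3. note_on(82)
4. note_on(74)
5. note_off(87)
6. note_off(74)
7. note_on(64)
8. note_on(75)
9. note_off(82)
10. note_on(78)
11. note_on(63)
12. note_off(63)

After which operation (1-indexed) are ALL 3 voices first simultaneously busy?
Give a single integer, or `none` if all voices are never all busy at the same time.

Op 1: note_on(62): voice 0 is free -> assigned | voices=[62 - -]
Op 2: note_on(87): voice 1 is free -> assigned | voices=[62 87 -]
Op 3: note_on(82): voice 2 is free -> assigned | voices=[62 87 82]
Op 4: note_on(74): all voices busy, STEAL voice 0 (pitch 62, oldest) -> assign | voices=[74 87 82]
Op 5: note_off(87): free voice 1 | voices=[74 - 82]
Op 6: note_off(74): free voice 0 | voices=[- - 82]
Op 7: note_on(64): voice 0 is free -> assigned | voices=[64 - 82]
Op 8: note_on(75): voice 1 is free -> assigned | voices=[64 75 82]
Op 9: note_off(82): free voice 2 | voices=[64 75 -]
Op 10: note_on(78): voice 2 is free -> assigned | voices=[64 75 78]
Op 11: note_on(63): all voices busy, STEAL voice 0 (pitch 64, oldest) -> assign | voices=[63 75 78]
Op 12: note_off(63): free voice 0 | voices=[- 75 78]

Answer: 3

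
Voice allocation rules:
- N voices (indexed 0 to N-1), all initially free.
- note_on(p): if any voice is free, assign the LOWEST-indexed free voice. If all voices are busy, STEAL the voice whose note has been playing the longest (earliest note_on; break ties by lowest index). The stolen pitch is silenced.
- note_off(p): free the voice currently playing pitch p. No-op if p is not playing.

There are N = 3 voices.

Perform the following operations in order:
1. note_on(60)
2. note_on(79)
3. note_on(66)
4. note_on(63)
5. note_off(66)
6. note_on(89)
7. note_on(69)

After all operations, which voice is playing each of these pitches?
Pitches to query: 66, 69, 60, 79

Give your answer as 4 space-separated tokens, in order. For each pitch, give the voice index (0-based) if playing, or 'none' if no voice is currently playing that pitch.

Answer: none 1 none none

Derivation:
Op 1: note_on(60): voice 0 is free -> assigned | voices=[60 - -]
Op 2: note_on(79): voice 1 is free -> assigned | voices=[60 79 -]
Op 3: note_on(66): voice 2 is free -> assigned | voices=[60 79 66]
Op 4: note_on(63): all voices busy, STEAL voice 0 (pitch 60, oldest) -> assign | voices=[63 79 66]
Op 5: note_off(66): free voice 2 | voices=[63 79 -]
Op 6: note_on(89): voice 2 is free -> assigned | voices=[63 79 89]
Op 7: note_on(69): all voices busy, STEAL voice 1 (pitch 79, oldest) -> assign | voices=[63 69 89]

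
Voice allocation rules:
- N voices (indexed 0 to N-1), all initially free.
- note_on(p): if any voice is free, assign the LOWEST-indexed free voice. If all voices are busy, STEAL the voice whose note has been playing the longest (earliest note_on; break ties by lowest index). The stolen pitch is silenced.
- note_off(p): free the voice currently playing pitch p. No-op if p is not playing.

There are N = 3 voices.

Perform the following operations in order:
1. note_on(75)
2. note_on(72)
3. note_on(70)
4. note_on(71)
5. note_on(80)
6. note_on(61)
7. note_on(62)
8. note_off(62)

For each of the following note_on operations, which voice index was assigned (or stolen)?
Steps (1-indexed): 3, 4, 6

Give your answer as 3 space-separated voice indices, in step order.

Answer: 2 0 2

Derivation:
Op 1: note_on(75): voice 0 is free -> assigned | voices=[75 - -]
Op 2: note_on(72): voice 1 is free -> assigned | voices=[75 72 -]
Op 3: note_on(70): voice 2 is free -> assigned | voices=[75 72 70]
Op 4: note_on(71): all voices busy, STEAL voice 0 (pitch 75, oldest) -> assign | voices=[71 72 70]
Op 5: note_on(80): all voices busy, STEAL voice 1 (pitch 72, oldest) -> assign | voices=[71 80 70]
Op 6: note_on(61): all voices busy, STEAL voice 2 (pitch 70, oldest) -> assign | voices=[71 80 61]
Op 7: note_on(62): all voices busy, STEAL voice 0 (pitch 71, oldest) -> assign | voices=[62 80 61]
Op 8: note_off(62): free voice 0 | voices=[- 80 61]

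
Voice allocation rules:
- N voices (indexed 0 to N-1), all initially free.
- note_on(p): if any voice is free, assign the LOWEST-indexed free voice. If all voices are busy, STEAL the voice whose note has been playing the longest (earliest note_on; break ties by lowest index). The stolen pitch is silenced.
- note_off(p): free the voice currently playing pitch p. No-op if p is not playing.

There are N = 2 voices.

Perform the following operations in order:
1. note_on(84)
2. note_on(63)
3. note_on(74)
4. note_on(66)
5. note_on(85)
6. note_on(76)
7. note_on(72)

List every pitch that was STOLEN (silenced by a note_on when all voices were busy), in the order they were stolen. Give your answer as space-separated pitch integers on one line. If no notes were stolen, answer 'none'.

Op 1: note_on(84): voice 0 is free -> assigned | voices=[84 -]
Op 2: note_on(63): voice 1 is free -> assigned | voices=[84 63]
Op 3: note_on(74): all voices busy, STEAL voice 0 (pitch 84, oldest) -> assign | voices=[74 63]
Op 4: note_on(66): all voices busy, STEAL voice 1 (pitch 63, oldest) -> assign | voices=[74 66]
Op 5: note_on(85): all voices busy, STEAL voice 0 (pitch 74, oldest) -> assign | voices=[85 66]
Op 6: note_on(76): all voices busy, STEAL voice 1 (pitch 66, oldest) -> assign | voices=[85 76]
Op 7: note_on(72): all voices busy, STEAL voice 0 (pitch 85, oldest) -> assign | voices=[72 76]

Answer: 84 63 74 66 85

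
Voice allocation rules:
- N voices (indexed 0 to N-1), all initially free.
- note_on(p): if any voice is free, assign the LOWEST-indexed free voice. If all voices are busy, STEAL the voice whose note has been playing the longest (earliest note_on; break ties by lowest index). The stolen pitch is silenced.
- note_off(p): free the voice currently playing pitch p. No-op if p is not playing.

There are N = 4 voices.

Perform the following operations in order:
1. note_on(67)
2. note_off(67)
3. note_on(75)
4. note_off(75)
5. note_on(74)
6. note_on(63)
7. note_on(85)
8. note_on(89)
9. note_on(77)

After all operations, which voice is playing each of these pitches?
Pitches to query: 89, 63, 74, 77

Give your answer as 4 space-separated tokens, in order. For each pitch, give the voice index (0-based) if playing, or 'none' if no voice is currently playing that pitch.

Op 1: note_on(67): voice 0 is free -> assigned | voices=[67 - - -]
Op 2: note_off(67): free voice 0 | voices=[- - - -]
Op 3: note_on(75): voice 0 is free -> assigned | voices=[75 - - -]
Op 4: note_off(75): free voice 0 | voices=[- - - -]
Op 5: note_on(74): voice 0 is free -> assigned | voices=[74 - - -]
Op 6: note_on(63): voice 1 is free -> assigned | voices=[74 63 - -]
Op 7: note_on(85): voice 2 is free -> assigned | voices=[74 63 85 -]
Op 8: note_on(89): voice 3 is free -> assigned | voices=[74 63 85 89]
Op 9: note_on(77): all voices busy, STEAL voice 0 (pitch 74, oldest) -> assign | voices=[77 63 85 89]

Answer: 3 1 none 0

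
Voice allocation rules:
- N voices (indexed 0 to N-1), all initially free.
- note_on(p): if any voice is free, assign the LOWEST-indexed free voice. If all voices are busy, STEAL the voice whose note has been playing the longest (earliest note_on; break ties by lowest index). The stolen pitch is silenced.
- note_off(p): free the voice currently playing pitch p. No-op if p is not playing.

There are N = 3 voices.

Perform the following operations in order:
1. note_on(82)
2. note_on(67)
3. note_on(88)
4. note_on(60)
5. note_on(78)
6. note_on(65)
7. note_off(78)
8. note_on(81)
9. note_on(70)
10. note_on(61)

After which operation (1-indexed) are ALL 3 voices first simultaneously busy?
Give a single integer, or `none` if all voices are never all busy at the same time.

Op 1: note_on(82): voice 0 is free -> assigned | voices=[82 - -]
Op 2: note_on(67): voice 1 is free -> assigned | voices=[82 67 -]
Op 3: note_on(88): voice 2 is free -> assigned | voices=[82 67 88]
Op 4: note_on(60): all voices busy, STEAL voice 0 (pitch 82, oldest) -> assign | voices=[60 67 88]
Op 5: note_on(78): all voices busy, STEAL voice 1 (pitch 67, oldest) -> assign | voices=[60 78 88]
Op 6: note_on(65): all voices busy, STEAL voice 2 (pitch 88, oldest) -> assign | voices=[60 78 65]
Op 7: note_off(78): free voice 1 | voices=[60 - 65]
Op 8: note_on(81): voice 1 is free -> assigned | voices=[60 81 65]
Op 9: note_on(70): all voices busy, STEAL voice 0 (pitch 60, oldest) -> assign | voices=[70 81 65]
Op 10: note_on(61): all voices busy, STEAL voice 2 (pitch 65, oldest) -> assign | voices=[70 81 61]

Answer: 3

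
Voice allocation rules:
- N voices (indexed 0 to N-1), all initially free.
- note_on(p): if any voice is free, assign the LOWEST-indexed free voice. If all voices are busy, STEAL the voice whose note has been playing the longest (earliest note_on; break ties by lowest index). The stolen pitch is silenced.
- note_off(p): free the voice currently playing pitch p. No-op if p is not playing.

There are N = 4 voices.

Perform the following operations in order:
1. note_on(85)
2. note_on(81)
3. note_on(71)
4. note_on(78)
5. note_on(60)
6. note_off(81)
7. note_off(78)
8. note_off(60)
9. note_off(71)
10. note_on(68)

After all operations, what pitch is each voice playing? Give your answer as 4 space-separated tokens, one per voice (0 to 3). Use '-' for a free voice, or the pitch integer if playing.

Op 1: note_on(85): voice 0 is free -> assigned | voices=[85 - - -]
Op 2: note_on(81): voice 1 is free -> assigned | voices=[85 81 - -]
Op 3: note_on(71): voice 2 is free -> assigned | voices=[85 81 71 -]
Op 4: note_on(78): voice 3 is free -> assigned | voices=[85 81 71 78]
Op 5: note_on(60): all voices busy, STEAL voice 0 (pitch 85, oldest) -> assign | voices=[60 81 71 78]
Op 6: note_off(81): free voice 1 | voices=[60 - 71 78]
Op 7: note_off(78): free voice 3 | voices=[60 - 71 -]
Op 8: note_off(60): free voice 0 | voices=[- - 71 -]
Op 9: note_off(71): free voice 2 | voices=[- - - -]
Op 10: note_on(68): voice 0 is free -> assigned | voices=[68 - - -]

Answer: 68 - - -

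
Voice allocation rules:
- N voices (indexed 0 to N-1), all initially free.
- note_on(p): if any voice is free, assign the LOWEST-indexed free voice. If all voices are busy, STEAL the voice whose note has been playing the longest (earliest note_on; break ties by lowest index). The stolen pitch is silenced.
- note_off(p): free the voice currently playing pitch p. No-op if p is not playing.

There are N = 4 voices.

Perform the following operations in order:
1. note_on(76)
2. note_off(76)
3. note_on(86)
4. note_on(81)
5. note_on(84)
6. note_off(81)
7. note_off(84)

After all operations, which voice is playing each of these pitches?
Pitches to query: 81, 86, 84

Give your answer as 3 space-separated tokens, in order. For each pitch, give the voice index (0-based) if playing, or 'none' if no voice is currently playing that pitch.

Op 1: note_on(76): voice 0 is free -> assigned | voices=[76 - - -]
Op 2: note_off(76): free voice 0 | voices=[- - - -]
Op 3: note_on(86): voice 0 is free -> assigned | voices=[86 - - -]
Op 4: note_on(81): voice 1 is free -> assigned | voices=[86 81 - -]
Op 5: note_on(84): voice 2 is free -> assigned | voices=[86 81 84 -]
Op 6: note_off(81): free voice 1 | voices=[86 - 84 -]
Op 7: note_off(84): free voice 2 | voices=[86 - - -]

Answer: none 0 none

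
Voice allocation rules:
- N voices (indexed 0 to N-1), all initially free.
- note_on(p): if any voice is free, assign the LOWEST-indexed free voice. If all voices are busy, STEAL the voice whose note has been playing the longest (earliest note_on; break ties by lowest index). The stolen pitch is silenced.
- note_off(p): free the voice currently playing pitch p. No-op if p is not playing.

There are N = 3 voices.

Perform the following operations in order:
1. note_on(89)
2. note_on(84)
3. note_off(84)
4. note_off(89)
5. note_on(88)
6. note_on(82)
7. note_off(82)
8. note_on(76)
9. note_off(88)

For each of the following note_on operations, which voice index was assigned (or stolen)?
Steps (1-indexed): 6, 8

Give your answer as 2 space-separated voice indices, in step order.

Answer: 1 1

Derivation:
Op 1: note_on(89): voice 0 is free -> assigned | voices=[89 - -]
Op 2: note_on(84): voice 1 is free -> assigned | voices=[89 84 -]
Op 3: note_off(84): free voice 1 | voices=[89 - -]
Op 4: note_off(89): free voice 0 | voices=[- - -]
Op 5: note_on(88): voice 0 is free -> assigned | voices=[88 - -]
Op 6: note_on(82): voice 1 is free -> assigned | voices=[88 82 -]
Op 7: note_off(82): free voice 1 | voices=[88 - -]
Op 8: note_on(76): voice 1 is free -> assigned | voices=[88 76 -]
Op 9: note_off(88): free voice 0 | voices=[- 76 -]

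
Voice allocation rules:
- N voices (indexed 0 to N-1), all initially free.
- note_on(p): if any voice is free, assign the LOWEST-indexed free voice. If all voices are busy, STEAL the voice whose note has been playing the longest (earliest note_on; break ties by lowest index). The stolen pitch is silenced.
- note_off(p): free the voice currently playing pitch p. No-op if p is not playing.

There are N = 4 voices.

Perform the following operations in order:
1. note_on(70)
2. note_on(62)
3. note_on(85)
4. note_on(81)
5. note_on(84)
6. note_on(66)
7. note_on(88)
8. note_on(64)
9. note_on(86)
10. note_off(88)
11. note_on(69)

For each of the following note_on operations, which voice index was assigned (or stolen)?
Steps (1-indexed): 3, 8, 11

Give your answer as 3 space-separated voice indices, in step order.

Answer: 2 3 2

Derivation:
Op 1: note_on(70): voice 0 is free -> assigned | voices=[70 - - -]
Op 2: note_on(62): voice 1 is free -> assigned | voices=[70 62 - -]
Op 3: note_on(85): voice 2 is free -> assigned | voices=[70 62 85 -]
Op 4: note_on(81): voice 3 is free -> assigned | voices=[70 62 85 81]
Op 5: note_on(84): all voices busy, STEAL voice 0 (pitch 70, oldest) -> assign | voices=[84 62 85 81]
Op 6: note_on(66): all voices busy, STEAL voice 1 (pitch 62, oldest) -> assign | voices=[84 66 85 81]
Op 7: note_on(88): all voices busy, STEAL voice 2 (pitch 85, oldest) -> assign | voices=[84 66 88 81]
Op 8: note_on(64): all voices busy, STEAL voice 3 (pitch 81, oldest) -> assign | voices=[84 66 88 64]
Op 9: note_on(86): all voices busy, STEAL voice 0 (pitch 84, oldest) -> assign | voices=[86 66 88 64]
Op 10: note_off(88): free voice 2 | voices=[86 66 - 64]
Op 11: note_on(69): voice 2 is free -> assigned | voices=[86 66 69 64]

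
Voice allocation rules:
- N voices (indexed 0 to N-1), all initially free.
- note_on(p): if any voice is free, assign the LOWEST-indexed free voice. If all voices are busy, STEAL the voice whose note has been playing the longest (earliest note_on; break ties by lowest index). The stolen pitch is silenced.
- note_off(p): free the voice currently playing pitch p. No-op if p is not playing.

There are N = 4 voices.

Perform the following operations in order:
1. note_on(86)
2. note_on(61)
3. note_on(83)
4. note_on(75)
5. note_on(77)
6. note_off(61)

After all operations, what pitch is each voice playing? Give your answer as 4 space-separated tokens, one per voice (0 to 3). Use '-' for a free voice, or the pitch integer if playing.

Answer: 77 - 83 75

Derivation:
Op 1: note_on(86): voice 0 is free -> assigned | voices=[86 - - -]
Op 2: note_on(61): voice 1 is free -> assigned | voices=[86 61 - -]
Op 3: note_on(83): voice 2 is free -> assigned | voices=[86 61 83 -]
Op 4: note_on(75): voice 3 is free -> assigned | voices=[86 61 83 75]
Op 5: note_on(77): all voices busy, STEAL voice 0 (pitch 86, oldest) -> assign | voices=[77 61 83 75]
Op 6: note_off(61): free voice 1 | voices=[77 - 83 75]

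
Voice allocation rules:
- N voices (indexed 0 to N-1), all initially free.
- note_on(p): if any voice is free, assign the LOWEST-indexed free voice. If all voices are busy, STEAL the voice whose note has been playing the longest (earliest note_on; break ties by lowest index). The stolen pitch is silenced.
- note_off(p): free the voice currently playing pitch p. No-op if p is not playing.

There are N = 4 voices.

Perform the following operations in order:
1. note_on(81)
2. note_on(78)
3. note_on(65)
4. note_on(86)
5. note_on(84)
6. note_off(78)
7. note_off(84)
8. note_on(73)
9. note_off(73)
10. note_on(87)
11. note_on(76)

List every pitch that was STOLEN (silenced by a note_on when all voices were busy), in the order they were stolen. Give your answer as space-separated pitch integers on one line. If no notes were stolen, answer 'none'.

Op 1: note_on(81): voice 0 is free -> assigned | voices=[81 - - -]
Op 2: note_on(78): voice 1 is free -> assigned | voices=[81 78 - -]
Op 3: note_on(65): voice 2 is free -> assigned | voices=[81 78 65 -]
Op 4: note_on(86): voice 3 is free -> assigned | voices=[81 78 65 86]
Op 5: note_on(84): all voices busy, STEAL voice 0 (pitch 81, oldest) -> assign | voices=[84 78 65 86]
Op 6: note_off(78): free voice 1 | voices=[84 - 65 86]
Op 7: note_off(84): free voice 0 | voices=[- - 65 86]
Op 8: note_on(73): voice 0 is free -> assigned | voices=[73 - 65 86]
Op 9: note_off(73): free voice 0 | voices=[- - 65 86]
Op 10: note_on(87): voice 0 is free -> assigned | voices=[87 - 65 86]
Op 11: note_on(76): voice 1 is free -> assigned | voices=[87 76 65 86]

Answer: 81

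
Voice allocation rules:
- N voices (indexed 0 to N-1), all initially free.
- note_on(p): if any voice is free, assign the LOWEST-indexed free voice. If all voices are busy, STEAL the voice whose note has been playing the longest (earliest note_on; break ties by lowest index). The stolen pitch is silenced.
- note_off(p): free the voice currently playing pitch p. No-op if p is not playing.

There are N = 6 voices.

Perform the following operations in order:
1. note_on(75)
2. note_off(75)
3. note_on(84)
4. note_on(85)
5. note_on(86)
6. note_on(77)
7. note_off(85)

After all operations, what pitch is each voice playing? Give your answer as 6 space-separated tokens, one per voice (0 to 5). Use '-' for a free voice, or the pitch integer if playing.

Answer: 84 - 86 77 - -

Derivation:
Op 1: note_on(75): voice 0 is free -> assigned | voices=[75 - - - - -]
Op 2: note_off(75): free voice 0 | voices=[- - - - - -]
Op 3: note_on(84): voice 0 is free -> assigned | voices=[84 - - - - -]
Op 4: note_on(85): voice 1 is free -> assigned | voices=[84 85 - - - -]
Op 5: note_on(86): voice 2 is free -> assigned | voices=[84 85 86 - - -]
Op 6: note_on(77): voice 3 is free -> assigned | voices=[84 85 86 77 - -]
Op 7: note_off(85): free voice 1 | voices=[84 - 86 77 - -]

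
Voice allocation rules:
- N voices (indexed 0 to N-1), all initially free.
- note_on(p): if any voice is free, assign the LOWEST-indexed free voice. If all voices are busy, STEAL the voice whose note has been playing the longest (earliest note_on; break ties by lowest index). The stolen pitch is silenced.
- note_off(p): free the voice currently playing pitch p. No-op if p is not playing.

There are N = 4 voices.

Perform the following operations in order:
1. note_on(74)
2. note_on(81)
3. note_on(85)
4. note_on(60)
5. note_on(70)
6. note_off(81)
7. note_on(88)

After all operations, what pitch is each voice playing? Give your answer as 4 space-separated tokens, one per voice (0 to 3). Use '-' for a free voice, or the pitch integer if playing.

Op 1: note_on(74): voice 0 is free -> assigned | voices=[74 - - -]
Op 2: note_on(81): voice 1 is free -> assigned | voices=[74 81 - -]
Op 3: note_on(85): voice 2 is free -> assigned | voices=[74 81 85 -]
Op 4: note_on(60): voice 3 is free -> assigned | voices=[74 81 85 60]
Op 5: note_on(70): all voices busy, STEAL voice 0 (pitch 74, oldest) -> assign | voices=[70 81 85 60]
Op 6: note_off(81): free voice 1 | voices=[70 - 85 60]
Op 7: note_on(88): voice 1 is free -> assigned | voices=[70 88 85 60]

Answer: 70 88 85 60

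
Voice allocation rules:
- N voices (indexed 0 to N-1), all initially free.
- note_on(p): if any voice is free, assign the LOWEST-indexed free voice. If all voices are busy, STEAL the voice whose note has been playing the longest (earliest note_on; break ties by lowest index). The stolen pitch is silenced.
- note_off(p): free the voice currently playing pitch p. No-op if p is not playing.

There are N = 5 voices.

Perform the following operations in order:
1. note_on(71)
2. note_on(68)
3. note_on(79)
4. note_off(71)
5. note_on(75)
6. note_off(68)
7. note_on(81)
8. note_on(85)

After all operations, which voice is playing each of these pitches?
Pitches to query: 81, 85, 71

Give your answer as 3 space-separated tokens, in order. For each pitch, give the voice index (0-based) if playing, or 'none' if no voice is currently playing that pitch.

Op 1: note_on(71): voice 0 is free -> assigned | voices=[71 - - - -]
Op 2: note_on(68): voice 1 is free -> assigned | voices=[71 68 - - -]
Op 3: note_on(79): voice 2 is free -> assigned | voices=[71 68 79 - -]
Op 4: note_off(71): free voice 0 | voices=[- 68 79 - -]
Op 5: note_on(75): voice 0 is free -> assigned | voices=[75 68 79 - -]
Op 6: note_off(68): free voice 1 | voices=[75 - 79 - -]
Op 7: note_on(81): voice 1 is free -> assigned | voices=[75 81 79 - -]
Op 8: note_on(85): voice 3 is free -> assigned | voices=[75 81 79 85 -]

Answer: 1 3 none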